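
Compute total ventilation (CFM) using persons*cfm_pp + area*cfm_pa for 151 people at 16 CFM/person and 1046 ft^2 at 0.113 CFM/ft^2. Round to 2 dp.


Total = 151*16 + 1046*0.113 = 2534.20 CFM

2534.20 CFM


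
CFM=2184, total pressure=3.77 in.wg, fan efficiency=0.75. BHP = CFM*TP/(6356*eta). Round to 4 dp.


BHP = 2184 * 3.77 / (6356 * 0.75) = 1.7272 hp

1.7272 hp


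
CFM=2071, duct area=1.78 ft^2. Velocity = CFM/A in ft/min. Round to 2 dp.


V = 2071 / 1.78 = 1163.48 ft/min

1163.48 ft/min


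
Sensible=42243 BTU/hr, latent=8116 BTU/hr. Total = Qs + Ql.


Qt = 42243 + 8116 = 50359 BTU/hr

50359 BTU/hr


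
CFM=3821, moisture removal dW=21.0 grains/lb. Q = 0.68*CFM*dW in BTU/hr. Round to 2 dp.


Q = 0.68 * 3821 * 21.0 = 54563.88 BTU/hr

54563.88 BTU/hr


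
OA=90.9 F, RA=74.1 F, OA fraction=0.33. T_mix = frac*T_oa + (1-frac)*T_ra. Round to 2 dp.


T_mix = 0.33*90.9 + 0.67*74.1 = 79.64 F

79.64 F


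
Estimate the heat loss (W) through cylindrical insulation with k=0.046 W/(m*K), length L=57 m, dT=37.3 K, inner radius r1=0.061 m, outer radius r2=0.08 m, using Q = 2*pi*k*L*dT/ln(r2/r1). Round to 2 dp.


Q = 2*pi*0.046*57*37.3/ln(0.08/0.061) = 2266.25 W

2266.25 W


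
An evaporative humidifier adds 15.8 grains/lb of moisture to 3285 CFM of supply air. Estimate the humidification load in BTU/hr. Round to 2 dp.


Q = 0.68 * 3285 * 15.8 = 35294.04 BTU/hr

35294.04 BTU/hr


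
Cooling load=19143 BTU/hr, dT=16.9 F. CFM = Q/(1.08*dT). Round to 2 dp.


CFM = 19143 / (1.08 * 16.9) = 1048.82

1048.82 CFM


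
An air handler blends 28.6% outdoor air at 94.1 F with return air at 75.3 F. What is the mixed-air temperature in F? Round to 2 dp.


T_mix = 75.3 + (28.6/100)*(94.1-75.3) = 80.68 F

80.68 F


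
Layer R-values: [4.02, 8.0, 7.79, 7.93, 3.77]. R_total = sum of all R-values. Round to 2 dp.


R_total = 4.02 + 8.0 + 7.79 + 7.93 + 3.77 = 31.51

31.51


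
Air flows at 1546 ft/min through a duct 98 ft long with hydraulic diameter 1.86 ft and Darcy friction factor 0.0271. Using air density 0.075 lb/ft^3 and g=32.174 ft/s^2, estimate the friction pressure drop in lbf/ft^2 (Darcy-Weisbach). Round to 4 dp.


v_fps = 1546/60 = 25.7667 ft/s
dp = 0.0271*(98/1.86)*0.075*25.7667^2/(2*32.174) = 1.1049 lbf/ft^2

1.1049 lbf/ft^2


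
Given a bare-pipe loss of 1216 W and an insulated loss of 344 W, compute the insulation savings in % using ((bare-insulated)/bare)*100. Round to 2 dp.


Savings = ((1216-344)/1216)*100 = 71.71 %

71.71 %


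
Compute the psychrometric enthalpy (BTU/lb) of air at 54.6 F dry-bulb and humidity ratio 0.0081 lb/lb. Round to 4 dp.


h = 0.24*54.6 + 0.0081*(1061+0.444*54.6) = 21.8945 BTU/lb

21.8945 BTU/lb


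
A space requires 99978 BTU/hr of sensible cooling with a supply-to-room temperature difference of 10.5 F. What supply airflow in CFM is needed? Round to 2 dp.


CFM = 99978 / (1.08 * 10.5) = 8816.40

8816.40 CFM


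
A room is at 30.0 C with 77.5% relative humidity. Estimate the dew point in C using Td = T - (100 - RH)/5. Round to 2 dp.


Td = 30.0 - (100-77.5)/5 = 25.50 C

25.50 C


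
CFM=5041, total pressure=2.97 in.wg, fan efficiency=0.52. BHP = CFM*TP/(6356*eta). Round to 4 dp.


BHP = 5041 * 2.97 / (6356 * 0.52) = 4.5299 hp

4.5299 hp


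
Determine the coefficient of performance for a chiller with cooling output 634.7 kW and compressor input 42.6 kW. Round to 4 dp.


COP = 634.7 / 42.6 = 14.8991

14.8991


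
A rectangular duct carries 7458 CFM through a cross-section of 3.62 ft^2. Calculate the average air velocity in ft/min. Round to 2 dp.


V = 7458 / 3.62 = 2060.22 ft/min

2060.22 ft/min


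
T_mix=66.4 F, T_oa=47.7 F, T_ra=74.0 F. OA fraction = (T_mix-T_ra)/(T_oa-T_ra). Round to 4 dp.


frac = (66.4 - 74.0) / (47.7 - 74.0) = 0.2890

0.2890


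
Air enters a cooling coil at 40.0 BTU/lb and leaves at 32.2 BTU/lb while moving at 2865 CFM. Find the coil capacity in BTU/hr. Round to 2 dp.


Q = 4.5 * 2865 * (40.0 - 32.2) = 100561.50 BTU/hr

100561.50 BTU/hr


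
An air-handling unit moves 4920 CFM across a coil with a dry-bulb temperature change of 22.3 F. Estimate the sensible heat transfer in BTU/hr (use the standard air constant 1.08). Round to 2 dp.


Q = 1.08 * 4920 * 22.3 = 118493.28 BTU/hr

118493.28 BTU/hr


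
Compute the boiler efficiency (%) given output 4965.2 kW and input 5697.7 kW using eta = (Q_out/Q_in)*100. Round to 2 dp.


eta = (4965.2/5697.7)*100 = 87.14 %

87.14 %


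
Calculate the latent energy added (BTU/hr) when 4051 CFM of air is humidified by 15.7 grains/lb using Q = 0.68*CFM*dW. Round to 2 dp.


Q = 0.68 * 4051 * 15.7 = 43248.48 BTU/hr

43248.48 BTU/hr


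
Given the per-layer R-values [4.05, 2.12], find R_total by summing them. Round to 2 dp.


R_total = 4.05 + 2.12 = 6.17

6.17


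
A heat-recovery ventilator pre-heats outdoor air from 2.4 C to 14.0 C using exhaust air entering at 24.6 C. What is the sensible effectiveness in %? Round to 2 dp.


eff = (14.0-2.4)/(24.6-2.4)*100 = 52.25 %

52.25 %


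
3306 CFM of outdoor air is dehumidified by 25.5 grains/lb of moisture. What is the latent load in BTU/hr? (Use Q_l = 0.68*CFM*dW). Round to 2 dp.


Q = 0.68 * 3306 * 25.5 = 57326.04 BTU/hr

57326.04 BTU/hr


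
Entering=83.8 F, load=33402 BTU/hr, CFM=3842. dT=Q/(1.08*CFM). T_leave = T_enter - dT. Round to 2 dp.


dT = 33402/(1.08*3842) = 8.0499
T_leave = 83.8 - 8.0499 = 75.75 F

75.75 F


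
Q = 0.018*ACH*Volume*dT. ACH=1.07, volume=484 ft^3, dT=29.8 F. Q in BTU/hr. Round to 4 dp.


Q = 0.018 * 1.07 * 484 * 29.8 = 277.7908 BTU/hr

277.7908 BTU/hr


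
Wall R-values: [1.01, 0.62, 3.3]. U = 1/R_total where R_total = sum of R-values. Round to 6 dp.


R_total = 1.01 + 0.62 + 3.3 = 4.93
U = 1/4.93 = 0.202840

0.202840


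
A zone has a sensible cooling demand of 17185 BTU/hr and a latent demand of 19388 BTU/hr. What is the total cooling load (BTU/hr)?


Qt = 17185 + 19388 = 36573 BTU/hr

36573 BTU/hr


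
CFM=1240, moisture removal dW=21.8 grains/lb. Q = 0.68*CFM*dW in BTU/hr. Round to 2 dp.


Q = 0.68 * 1240 * 21.8 = 18381.76 BTU/hr

18381.76 BTU/hr


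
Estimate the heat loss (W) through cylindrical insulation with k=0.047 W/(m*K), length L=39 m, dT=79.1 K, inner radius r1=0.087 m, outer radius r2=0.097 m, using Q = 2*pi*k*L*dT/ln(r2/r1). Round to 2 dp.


Q = 2*pi*0.047*39*79.1/ln(0.097/0.087) = 8372.95 W

8372.95 W


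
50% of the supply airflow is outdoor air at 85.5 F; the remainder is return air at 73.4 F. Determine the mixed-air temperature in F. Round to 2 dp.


T_mix = 0.5*85.5 + 0.5*73.4 = 79.45 F

79.45 F


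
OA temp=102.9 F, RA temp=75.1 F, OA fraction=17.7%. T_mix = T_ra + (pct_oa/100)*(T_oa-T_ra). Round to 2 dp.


T_mix = 75.1 + (17.7/100)*(102.9-75.1) = 80.02 F

80.02 F


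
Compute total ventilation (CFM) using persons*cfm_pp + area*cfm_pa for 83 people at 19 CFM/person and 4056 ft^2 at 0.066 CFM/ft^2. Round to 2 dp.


Total = 83*19 + 4056*0.066 = 1844.70 CFM

1844.70 CFM


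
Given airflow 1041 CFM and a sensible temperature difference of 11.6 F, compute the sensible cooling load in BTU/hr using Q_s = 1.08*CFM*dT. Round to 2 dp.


Q = 1.08 * 1041 * 11.6 = 13041.65 BTU/hr

13041.65 BTU/hr


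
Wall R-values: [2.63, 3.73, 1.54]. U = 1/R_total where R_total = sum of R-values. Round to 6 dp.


R_total = 2.63 + 3.73 + 1.54 = 7.90
U = 1/7.90 = 0.126582

0.126582


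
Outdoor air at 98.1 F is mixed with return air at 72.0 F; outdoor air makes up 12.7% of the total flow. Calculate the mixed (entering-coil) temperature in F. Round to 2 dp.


T_mix = 72.0 + (12.7/100)*(98.1-72.0) = 75.31 F

75.31 F


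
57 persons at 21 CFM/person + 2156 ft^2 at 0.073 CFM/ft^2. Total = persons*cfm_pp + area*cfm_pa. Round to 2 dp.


Total = 57*21 + 2156*0.073 = 1354.39 CFM

1354.39 CFM


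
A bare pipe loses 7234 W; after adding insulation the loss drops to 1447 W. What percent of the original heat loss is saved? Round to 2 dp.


Savings = ((7234-1447)/7234)*100 = 80.00 %

80.00 %


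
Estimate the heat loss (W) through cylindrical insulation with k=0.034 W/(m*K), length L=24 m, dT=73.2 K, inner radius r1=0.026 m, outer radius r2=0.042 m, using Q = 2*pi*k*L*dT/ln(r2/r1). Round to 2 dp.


Q = 2*pi*0.034*24*73.2/ln(0.042/0.026) = 782.58 W

782.58 W


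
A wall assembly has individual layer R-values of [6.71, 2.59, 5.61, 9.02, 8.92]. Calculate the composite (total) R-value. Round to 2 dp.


R_total = 6.71 + 2.59 + 5.61 + 9.02 + 8.92 = 32.85

32.85


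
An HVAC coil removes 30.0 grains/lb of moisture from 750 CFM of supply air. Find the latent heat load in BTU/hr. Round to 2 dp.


Q = 0.68 * 750 * 30.0 = 15300.00 BTU/hr

15300.00 BTU/hr


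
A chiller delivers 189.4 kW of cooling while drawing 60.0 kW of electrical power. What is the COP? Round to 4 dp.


COP = 189.4 / 60.0 = 3.1567

3.1567


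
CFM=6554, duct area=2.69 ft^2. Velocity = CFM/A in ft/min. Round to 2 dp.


V = 6554 / 2.69 = 2436.43 ft/min

2436.43 ft/min


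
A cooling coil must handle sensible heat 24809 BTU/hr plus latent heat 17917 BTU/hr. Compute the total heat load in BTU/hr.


Qt = 24809 + 17917 = 42726 BTU/hr

42726 BTU/hr


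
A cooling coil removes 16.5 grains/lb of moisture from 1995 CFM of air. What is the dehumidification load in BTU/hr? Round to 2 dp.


Q = 0.68 * 1995 * 16.5 = 22383.90 BTU/hr

22383.90 BTU/hr


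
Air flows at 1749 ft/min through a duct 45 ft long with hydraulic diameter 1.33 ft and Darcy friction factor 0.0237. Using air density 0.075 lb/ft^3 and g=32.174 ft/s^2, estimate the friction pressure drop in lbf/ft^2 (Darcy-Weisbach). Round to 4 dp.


v_fps = 1749/60 = 29.15 ft/s
dp = 0.0237*(45/1.33)*0.075*29.15^2/(2*32.174) = 0.7942 lbf/ft^2

0.7942 lbf/ft^2


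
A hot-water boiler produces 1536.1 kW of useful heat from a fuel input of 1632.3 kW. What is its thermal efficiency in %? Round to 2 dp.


eta = (1536.1/1632.3)*100 = 94.11 %

94.11 %


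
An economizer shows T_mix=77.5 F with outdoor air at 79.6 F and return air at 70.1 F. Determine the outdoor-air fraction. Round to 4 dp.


frac = (77.5 - 70.1) / (79.6 - 70.1) = 0.7789

0.7789


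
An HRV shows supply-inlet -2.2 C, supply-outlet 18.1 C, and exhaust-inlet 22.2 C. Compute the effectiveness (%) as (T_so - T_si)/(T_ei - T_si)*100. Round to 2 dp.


eff = (18.1-(-2.2))/(22.2-(-2.2))*100 = 83.20 %

83.20 %


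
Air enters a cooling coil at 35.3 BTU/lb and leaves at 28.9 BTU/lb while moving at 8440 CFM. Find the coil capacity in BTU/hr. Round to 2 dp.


Q = 4.5 * 8440 * (35.3 - 28.9) = 243072.00 BTU/hr

243072.00 BTU/hr


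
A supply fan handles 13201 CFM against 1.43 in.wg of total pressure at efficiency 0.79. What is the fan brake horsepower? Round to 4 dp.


BHP = 13201 * 1.43 / (6356 * 0.79) = 3.7595 hp

3.7595 hp


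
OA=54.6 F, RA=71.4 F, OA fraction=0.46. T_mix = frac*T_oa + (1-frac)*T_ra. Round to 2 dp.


T_mix = 0.46*54.6 + 0.54*71.4 = 63.67 F

63.67 F


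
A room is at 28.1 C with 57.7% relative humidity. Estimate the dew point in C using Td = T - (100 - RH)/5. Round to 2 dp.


Td = 28.1 - (100-57.7)/5 = 19.64 C

19.64 C


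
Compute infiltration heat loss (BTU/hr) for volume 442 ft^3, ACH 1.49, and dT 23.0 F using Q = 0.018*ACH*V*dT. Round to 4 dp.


Q = 0.018 * 1.49 * 442 * 23.0 = 272.6521 BTU/hr

272.6521 BTU/hr


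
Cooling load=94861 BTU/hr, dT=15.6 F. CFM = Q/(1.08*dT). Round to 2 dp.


CFM = 94861 / (1.08 * 15.6) = 5630.40

5630.40 CFM


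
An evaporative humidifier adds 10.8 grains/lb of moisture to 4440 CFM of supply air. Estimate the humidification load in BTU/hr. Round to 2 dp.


Q = 0.68 * 4440 * 10.8 = 32607.36 BTU/hr

32607.36 BTU/hr


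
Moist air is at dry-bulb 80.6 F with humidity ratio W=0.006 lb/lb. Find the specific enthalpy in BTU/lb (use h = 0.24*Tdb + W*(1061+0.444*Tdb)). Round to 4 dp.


h = 0.24*80.6 + 0.006*(1061+0.444*80.6) = 25.9247 BTU/lb

25.9247 BTU/lb


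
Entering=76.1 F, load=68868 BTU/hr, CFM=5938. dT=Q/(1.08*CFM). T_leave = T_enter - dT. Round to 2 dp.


dT = 68868/(1.08*5938) = 10.7387
T_leave = 76.1 - 10.7387 = 65.36 F

65.36 F


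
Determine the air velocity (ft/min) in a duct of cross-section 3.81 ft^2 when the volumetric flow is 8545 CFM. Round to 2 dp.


V = 8545 / 3.81 = 2242.78 ft/min

2242.78 ft/min


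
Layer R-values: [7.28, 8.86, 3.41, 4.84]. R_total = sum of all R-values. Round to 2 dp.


R_total = 7.28 + 8.86 + 3.41 + 4.84 = 24.39

24.39


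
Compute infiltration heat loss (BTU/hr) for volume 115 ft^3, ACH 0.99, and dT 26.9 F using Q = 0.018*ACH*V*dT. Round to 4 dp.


Q = 0.018 * 0.99 * 115 * 26.9 = 55.1262 BTU/hr

55.1262 BTU/hr


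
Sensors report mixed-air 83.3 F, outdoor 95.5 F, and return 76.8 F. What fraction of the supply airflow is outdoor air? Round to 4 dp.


frac = (83.3 - 76.8) / (95.5 - 76.8) = 0.3476

0.3476


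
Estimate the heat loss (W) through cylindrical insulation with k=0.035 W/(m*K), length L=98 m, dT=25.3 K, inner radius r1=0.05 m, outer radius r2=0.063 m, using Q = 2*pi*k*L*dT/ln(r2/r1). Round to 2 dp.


Q = 2*pi*0.035*98*25.3/ln(0.063/0.05) = 2359.24 W

2359.24 W


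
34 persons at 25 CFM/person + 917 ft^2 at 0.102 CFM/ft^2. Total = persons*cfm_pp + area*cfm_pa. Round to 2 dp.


Total = 34*25 + 917*0.102 = 943.53 CFM

943.53 CFM


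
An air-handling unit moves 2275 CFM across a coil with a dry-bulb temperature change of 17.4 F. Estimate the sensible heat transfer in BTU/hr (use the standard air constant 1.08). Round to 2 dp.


Q = 1.08 * 2275 * 17.4 = 42751.80 BTU/hr

42751.80 BTU/hr


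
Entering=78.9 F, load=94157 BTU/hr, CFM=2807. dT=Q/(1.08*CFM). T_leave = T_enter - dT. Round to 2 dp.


dT = 94157/(1.08*2807) = 31.0589
T_leave = 78.9 - 31.0589 = 47.84 F

47.84 F


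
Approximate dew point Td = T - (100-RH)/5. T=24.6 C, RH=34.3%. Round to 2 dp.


Td = 24.6 - (100-34.3)/5 = 11.46 C

11.46 C


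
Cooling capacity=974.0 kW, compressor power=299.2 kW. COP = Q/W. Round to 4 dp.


COP = 974.0 / 299.2 = 3.2553

3.2553


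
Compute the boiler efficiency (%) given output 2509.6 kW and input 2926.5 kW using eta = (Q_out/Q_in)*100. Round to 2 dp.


eta = (2509.6/2926.5)*100 = 85.75 %

85.75 %


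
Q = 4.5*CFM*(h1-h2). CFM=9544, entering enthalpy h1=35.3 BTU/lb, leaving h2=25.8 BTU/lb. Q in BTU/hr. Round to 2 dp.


Q = 4.5 * 9544 * (35.3 - 25.8) = 408006.00 BTU/hr

408006.00 BTU/hr


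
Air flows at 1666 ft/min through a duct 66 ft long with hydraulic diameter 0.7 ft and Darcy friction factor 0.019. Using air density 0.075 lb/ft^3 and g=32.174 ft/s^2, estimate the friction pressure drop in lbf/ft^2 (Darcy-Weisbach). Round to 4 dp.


v_fps = 1666/60 = 27.7667 ft/s
dp = 0.019*(66/0.7)*0.075*27.7667^2/(2*32.174) = 1.6098 lbf/ft^2

1.6098 lbf/ft^2


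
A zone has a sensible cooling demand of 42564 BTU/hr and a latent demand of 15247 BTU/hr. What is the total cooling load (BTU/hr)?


Qt = 42564 + 15247 = 57811 BTU/hr

57811 BTU/hr


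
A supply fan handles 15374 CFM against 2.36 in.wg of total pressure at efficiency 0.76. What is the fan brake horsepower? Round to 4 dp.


BHP = 15374 * 2.36 / (6356 * 0.76) = 7.5111 hp

7.5111 hp


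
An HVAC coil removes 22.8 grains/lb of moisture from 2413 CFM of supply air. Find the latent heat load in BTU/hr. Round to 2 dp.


Q = 0.68 * 2413 * 22.8 = 37411.15 BTU/hr

37411.15 BTU/hr


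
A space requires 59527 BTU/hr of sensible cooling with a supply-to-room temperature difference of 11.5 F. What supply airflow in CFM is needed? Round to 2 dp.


CFM = 59527 / (1.08 * 11.5) = 4792.83

4792.83 CFM


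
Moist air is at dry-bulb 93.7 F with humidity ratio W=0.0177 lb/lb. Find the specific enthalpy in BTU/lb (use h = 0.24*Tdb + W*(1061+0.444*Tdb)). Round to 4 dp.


h = 0.24*93.7 + 0.0177*(1061+0.444*93.7) = 42.0041 BTU/lb

42.0041 BTU/lb


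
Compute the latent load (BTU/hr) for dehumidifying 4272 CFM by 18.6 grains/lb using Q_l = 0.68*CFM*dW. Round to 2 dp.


Q = 0.68 * 4272 * 18.6 = 54032.26 BTU/hr

54032.26 BTU/hr


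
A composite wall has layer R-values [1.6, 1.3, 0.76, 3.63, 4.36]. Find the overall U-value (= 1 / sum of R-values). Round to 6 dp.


R_total = 1.6 + 1.3 + 0.76 + 3.63 + 4.36 = 11.65
U = 1/11.65 = 0.085837

0.085837


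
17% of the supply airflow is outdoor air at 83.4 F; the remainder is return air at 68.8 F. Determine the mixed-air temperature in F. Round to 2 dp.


T_mix = 0.17*83.4 + 0.83*68.8 = 71.28 F

71.28 F


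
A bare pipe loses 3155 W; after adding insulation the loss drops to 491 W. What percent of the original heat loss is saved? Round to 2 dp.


Savings = ((3155-491)/3155)*100 = 84.44 %

84.44 %


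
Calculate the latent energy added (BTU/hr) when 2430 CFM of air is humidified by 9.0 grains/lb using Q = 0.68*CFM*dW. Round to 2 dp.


Q = 0.68 * 2430 * 9.0 = 14871.60 BTU/hr

14871.60 BTU/hr


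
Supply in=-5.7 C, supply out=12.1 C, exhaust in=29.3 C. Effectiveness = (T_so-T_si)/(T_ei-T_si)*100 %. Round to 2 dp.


eff = (12.1-(-5.7))/(29.3-(-5.7))*100 = 50.86 %

50.86 %


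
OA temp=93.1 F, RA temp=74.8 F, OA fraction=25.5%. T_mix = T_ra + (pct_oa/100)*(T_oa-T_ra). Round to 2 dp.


T_mix = 74.8 + (25.5/100)*(93.1-74.8) = 79.47 F

79.47 F


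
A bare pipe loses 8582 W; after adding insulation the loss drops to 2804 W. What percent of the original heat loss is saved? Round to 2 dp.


Savings = ((8582-2804)/8582)*100 = 67.33 %

67.33 %


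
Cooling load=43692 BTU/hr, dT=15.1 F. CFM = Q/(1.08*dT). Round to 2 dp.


CFM = 43692 / (1.08 * 15.1) = 2679.18

2679.18 CFM


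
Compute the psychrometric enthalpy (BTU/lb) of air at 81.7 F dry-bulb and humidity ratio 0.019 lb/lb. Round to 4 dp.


h = 0.24*81.7 + 0.019*(1061+0.444*81.7) = 40.4562 BTU/lb

40.4562 BTU/lb


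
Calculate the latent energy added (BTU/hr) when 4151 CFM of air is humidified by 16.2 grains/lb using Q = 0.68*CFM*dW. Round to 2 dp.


Q = 0.68 * 4151 * 16.2 = 45727.42 BTU/hr

45727.42 BTU/hr


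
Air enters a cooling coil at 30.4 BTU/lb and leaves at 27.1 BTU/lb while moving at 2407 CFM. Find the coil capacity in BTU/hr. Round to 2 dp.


Q = 4.5 * 2407 * (30.4 - 27.1) = 35743.95 BTU/hr

35743.95 BTU/hr


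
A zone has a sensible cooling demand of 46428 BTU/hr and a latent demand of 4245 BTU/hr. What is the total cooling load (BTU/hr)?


Qt = 46428 + 4245 = 50673 BTU/hr

50673 BTU/hr


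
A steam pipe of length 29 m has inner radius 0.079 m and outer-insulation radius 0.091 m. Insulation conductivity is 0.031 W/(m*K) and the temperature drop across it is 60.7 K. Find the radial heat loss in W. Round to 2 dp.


Q = 2*pi*0.031*29*60.7/ln(0.091/0.079) = 2424.62 W

2424.62 W


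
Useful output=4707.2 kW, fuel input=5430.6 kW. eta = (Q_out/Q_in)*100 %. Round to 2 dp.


eta = (4707.2/5430.6)*100 = 86.68 %

86.68 %


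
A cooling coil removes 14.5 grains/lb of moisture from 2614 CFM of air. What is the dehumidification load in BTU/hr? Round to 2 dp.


Q = 0.68 * 2614 * 14.5 = 25774.04 BTU/hr

25774.04 BTU/hr


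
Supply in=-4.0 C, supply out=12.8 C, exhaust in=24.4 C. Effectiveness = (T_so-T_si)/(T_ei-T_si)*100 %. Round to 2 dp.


eff = (12.8-(-4.0))/(24.4-(-4.0))*100 = 59.15 %

59.15 %


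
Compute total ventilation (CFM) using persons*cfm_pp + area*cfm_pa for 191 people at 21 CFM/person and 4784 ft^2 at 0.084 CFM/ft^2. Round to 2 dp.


Total = 191*21 + 4784*0.084 = 4412.86 CFM

4412.86 CFM


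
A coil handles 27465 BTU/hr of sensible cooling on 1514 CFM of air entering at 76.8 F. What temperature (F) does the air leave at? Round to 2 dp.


dT = 27465/(1.08*1514) = 16.7969
T_leave = 76.8 - 16.7969 = 60.00 F

60.00 F


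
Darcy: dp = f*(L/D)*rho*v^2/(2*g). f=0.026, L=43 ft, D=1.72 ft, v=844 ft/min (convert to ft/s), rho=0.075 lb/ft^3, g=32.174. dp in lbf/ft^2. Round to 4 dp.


v_fps = 844/60 = 14.0667 ft/s
dp = 0.026*(43/1.72)*0.075*14.0667^2/(2*32.174) = 0.1499 lbf/ft^2

0.1499 lbf/ft^2


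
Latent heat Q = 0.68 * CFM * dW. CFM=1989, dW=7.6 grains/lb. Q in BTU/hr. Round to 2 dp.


Q = 0.68 * 1989 * 7.6 = 10279.15 BTU/hr

10279.15 BTU/hr


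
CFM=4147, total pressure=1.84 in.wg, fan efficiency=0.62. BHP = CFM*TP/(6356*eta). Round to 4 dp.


BHP = 4147 * 1.84 / (6356 * 0.62) = 1.9363 hp

1.9363 hp


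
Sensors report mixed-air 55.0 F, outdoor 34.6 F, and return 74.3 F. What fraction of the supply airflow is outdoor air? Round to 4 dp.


frac = (55.0 - 74.3) / (34.6 - 74.3) = 0.4861

0.4861


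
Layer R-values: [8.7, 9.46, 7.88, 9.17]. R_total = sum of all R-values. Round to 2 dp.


R_total = 8.7 + 9.46 + 7.88 + 9.17 = 35.21

35.21


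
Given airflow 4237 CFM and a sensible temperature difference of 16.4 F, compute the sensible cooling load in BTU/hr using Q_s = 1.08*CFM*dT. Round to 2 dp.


Q = 1.08 * 4237 * 16.4 = 75045.74 BTU/hr

75045.74 BTU/hr


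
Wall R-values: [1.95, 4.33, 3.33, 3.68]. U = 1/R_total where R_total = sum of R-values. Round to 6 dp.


R_total = 1.95 + 4.33 + 3.33 + 3.68 = 13.29
U = 1/13.29 = 0.075245

0.075245


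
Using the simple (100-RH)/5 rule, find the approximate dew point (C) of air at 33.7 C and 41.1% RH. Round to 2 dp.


Td = 33.7 - (100-41.1)/5 = 21.92 C

21.92 C


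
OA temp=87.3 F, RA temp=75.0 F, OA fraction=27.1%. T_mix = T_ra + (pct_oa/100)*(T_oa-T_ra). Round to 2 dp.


T_mix = 75.0 + (27.1/100)*(87.3-75.0) = 78.33 F

78.33 F


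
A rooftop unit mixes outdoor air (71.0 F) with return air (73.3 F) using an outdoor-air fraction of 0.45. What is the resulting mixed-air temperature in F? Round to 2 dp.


T_mix = 0.45*71.0 + 0.55*73.3 = 72.27 F

72.27 F


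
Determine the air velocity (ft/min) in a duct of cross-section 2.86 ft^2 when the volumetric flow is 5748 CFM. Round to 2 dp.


V = 5748 / 2.86 = 2009.79 ft/min

2009.79 ft/min


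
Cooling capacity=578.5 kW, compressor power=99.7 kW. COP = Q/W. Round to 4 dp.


COP = 578.5 / 99.7 = 5.8024

5.8024


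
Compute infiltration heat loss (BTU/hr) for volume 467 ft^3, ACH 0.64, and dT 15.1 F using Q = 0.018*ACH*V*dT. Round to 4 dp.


Q = 0.018 * 0.64 * 467 * 15.1 = 81.2356 BTU/hr

81.2356 BTU/hr


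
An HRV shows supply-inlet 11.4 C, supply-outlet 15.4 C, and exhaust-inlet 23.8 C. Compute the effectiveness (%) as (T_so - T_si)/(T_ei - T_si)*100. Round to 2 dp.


eff = (15.4-11.4)/(23.8-11.4)*100 = 32.26 %

32.26 %


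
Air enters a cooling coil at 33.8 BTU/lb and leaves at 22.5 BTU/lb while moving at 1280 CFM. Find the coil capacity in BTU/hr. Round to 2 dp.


Q = 4.5 * 1280 * (33.8 - 22.5) = 65088.00 BTU/hr

65088.00 BTU/hr


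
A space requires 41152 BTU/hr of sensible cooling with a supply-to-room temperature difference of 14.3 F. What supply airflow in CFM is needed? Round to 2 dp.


CFM = 41152 / (1.08 * 14.3) = 2664.59

2664.59 CFM


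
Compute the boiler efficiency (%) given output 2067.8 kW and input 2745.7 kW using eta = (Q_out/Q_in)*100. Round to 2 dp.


eta = (2067.8/2745.7)*100 = 75.31 %

75.31 %


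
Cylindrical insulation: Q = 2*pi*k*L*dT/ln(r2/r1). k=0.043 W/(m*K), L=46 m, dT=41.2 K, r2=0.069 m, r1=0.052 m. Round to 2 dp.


Q = 2*pi*0.043*46*41.2/ln(0.069/0.052) = 1810.20 W

1810.20 W


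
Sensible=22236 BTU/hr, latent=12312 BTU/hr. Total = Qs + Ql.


Qt = 22236 + 12312 = 34548 BTU/hr

34548 BTU/hr


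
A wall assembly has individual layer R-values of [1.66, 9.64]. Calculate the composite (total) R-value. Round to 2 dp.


R_total = 1.66 + 9.64 = 11.30

11.30


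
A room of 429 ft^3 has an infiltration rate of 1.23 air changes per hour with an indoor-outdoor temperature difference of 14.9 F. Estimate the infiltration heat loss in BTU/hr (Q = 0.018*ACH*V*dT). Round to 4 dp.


Q = 0.018 * 1.23 * 429 * 14.9 = 141.5211 BTU/hr

141.5211 BTU/hr


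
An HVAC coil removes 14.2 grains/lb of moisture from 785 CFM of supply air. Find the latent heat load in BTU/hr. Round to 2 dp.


Q = 0.68 * 785 * 14.2 = 7579.96 BTU/hr

7579.96 BTU/hr


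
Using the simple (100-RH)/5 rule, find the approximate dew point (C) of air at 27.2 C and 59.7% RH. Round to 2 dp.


Td = 27.2 - (100-59.7)/5 = 19.14 C

19.14 C


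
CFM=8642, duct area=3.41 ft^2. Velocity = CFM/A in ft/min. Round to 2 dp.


V = 8642 / 3.41 = 2534.31 ft/min

2534.31 ft/min


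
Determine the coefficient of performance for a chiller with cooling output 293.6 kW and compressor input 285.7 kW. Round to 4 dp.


COP = 293.6 / 285.7 = 1.0277

1.0277


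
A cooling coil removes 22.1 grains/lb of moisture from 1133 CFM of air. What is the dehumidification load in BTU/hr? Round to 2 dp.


Q = 0.68 * 1133 * 22.1 = 17026.72 BTU/hr

17026.72 BTU/hr


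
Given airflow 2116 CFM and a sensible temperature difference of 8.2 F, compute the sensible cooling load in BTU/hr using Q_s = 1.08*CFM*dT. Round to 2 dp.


Q = 1.08 * 2116 * 8.2 = 18739.30 BTU/hr

18739.30 BTU/hr


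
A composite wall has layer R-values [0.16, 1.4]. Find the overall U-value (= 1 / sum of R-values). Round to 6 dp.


R_total = 0.16 + 1.4 = 1.56
U = 1/1.56 = 0.641026

0.641026


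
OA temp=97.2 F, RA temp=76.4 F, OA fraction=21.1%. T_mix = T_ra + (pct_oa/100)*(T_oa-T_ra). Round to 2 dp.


T_mix = 76.4 + (21.1/100)*(97.2-76.4) = 80.79 F

80.79 F


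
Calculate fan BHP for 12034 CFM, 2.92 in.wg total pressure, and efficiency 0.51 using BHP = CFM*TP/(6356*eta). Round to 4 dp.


BHP = 12034 * 2.92 / (6356 * 0.51) = 10.8402 hp

10.8402 hp


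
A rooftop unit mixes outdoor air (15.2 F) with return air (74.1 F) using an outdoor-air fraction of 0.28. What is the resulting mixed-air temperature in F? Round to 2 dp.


T_mix = 0.28*15.2 + 0.72*74.1 = 57.61 F

57.61 F


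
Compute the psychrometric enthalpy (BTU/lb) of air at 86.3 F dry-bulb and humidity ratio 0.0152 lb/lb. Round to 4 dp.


h = 0.24*86.3 + 0.0152*(1061+0.444*86.3) = 37.4216 BTU/lb

37.4216 BTU/lb


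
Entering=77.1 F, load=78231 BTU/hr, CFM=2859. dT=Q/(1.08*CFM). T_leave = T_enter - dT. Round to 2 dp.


dT = 78231/(1.08*2859) = 25.3362
T_leave = 77.1 - 25.3362 = 51.76 F

51.76 F


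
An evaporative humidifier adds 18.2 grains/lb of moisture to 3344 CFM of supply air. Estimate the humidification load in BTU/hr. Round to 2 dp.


Q = 0.68 * 3344 * 18.2 = 41385.34 BTU/hr

41385.34 BTU/hr


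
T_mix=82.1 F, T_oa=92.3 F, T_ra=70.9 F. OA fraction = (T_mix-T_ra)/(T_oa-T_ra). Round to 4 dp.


frac = (82.1 - 70.9) / (92.3 - 70.9) = 0.5234

0.5234


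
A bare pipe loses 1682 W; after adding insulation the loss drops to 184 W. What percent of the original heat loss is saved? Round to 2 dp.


Savings = ((1682-184)/1682)*100 = 89.06 %

89.06 %


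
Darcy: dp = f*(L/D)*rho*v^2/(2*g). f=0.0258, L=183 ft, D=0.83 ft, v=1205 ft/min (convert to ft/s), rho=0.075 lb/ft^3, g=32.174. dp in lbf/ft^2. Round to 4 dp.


v_fps = 1205/60 = 20.0833 ft/s
dp = 0.0258*(183/0.83)*0.075*20.0833^2/(2*32.174) = 2.6742 lbf/ft^2

2.6742 lbf/ft^2


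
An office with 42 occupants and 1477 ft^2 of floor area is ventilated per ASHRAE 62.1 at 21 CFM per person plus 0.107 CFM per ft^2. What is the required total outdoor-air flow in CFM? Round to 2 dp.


Total = 42*21 + 1477*0.107 = 1040.04 CFM

1040.04 CFM


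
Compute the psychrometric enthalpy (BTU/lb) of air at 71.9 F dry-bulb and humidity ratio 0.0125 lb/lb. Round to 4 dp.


h = 0.24*71.9 + 0.0125*(1061+0.444*71.9) = 30.9175 BTU/lb

30.9175 BTU/lb


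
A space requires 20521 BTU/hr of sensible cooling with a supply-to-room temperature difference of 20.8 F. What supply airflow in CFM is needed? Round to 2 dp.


CFM = 20521 / (1.08 * 20.8) = 913.51

913.51 CFM


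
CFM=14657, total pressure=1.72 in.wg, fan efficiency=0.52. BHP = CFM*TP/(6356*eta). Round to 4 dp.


BHP = 14657 * 1.72 / (6356 * 0.52) = 7.6276 hp

7.6276 hp


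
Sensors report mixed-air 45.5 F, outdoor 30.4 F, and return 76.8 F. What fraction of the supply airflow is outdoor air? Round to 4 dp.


frac = (45.5 - 76.8) / (30.4 - 76.8) = 0.6746

0.6746


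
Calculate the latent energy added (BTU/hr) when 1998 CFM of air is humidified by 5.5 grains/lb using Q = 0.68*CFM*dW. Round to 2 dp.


Q = 0.68 * 1998 * 5.5 = 7472.52 BTU/hr

7472.52 BTU/hr


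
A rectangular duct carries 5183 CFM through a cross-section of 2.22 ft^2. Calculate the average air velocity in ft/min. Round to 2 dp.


V = 5183 / 2.22 = 2334.68 ft/min

2334.68 ft/min


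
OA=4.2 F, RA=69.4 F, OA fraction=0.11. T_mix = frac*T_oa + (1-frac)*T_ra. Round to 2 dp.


T_mix = 0.11*4.2 + 0.89*69.4 = 62.23 F

62.23 F


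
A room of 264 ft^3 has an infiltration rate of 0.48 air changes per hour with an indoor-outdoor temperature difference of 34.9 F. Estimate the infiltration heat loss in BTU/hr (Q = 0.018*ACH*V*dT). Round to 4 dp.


Q = 0.018 * 0.48 * 264 * 34.9 = 79.6055 BTU/hr

79.6055 BTU/hr


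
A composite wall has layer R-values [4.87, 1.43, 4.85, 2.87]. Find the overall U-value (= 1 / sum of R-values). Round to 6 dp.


R_total = 4.87 + 1.43 + 4.85 + 2.87 = 14.02
U = 1/14.02 = 0.071327

0.071327


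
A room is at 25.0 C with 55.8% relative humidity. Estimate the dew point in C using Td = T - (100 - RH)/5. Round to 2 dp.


Td = 25.0 - (100-55.8)/5 = 16.16 C

16.16 C


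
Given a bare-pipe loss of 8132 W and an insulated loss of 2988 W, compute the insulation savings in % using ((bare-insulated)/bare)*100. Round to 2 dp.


Savings = ((8132-2988)/8132)*100 = 63.26 %

63.26 %


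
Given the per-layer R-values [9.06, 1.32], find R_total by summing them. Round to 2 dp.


R_total = 9.06 + 1.32 = 10.38

10.38


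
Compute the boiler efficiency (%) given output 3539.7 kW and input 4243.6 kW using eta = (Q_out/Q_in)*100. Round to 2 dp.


eta = (3539.7/4243.6)*100 = 83.41 %

83.41 %


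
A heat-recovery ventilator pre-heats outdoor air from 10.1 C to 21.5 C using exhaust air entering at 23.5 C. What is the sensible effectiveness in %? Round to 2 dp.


eff = (21.5-10.1)/(23.5-10.1)*100 = 85.07 %

85.07 %


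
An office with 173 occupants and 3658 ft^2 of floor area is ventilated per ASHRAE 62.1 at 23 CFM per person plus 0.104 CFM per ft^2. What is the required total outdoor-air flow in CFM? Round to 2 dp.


Total = 173*23 + 3658*0.104 = 4359.43 CFM

4359.43 CFM


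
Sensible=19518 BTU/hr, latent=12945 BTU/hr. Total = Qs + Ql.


Qt = 19518 + 12945 = 32463 BTU/hr

32463 BTU/hr


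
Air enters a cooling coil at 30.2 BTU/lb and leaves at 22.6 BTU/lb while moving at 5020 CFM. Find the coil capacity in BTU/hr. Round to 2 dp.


Q = 4.5 * 5020 * (30.2 - 22.6) = 171684.00 BTU/hr

171684.00 BTU/hr


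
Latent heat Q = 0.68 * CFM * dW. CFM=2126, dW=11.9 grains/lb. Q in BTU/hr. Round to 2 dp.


Q = 0.68 * 2126 * 11.9 = 17203.59 BTU/hr

17203.59 BTU/hr


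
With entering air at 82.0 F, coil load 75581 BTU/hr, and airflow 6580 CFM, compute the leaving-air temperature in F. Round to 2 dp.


dT = 75581/(1.08*6580) = 10.6356
T_leave = 82.0 - 10.6356 = 71.36 F

71.36 F


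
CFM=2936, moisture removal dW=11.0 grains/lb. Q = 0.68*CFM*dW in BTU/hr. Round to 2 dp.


Q = 0.68 * 2936 * 11.0 = 21961.28 BTU/hr

21961.28 BTU/hr


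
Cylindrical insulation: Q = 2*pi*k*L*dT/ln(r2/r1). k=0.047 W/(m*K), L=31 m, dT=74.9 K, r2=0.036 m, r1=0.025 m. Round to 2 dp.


Q = 2*pi*0.047*31*74.9/ln(0.036/0.025) = 1880.41 W

1880.41 W


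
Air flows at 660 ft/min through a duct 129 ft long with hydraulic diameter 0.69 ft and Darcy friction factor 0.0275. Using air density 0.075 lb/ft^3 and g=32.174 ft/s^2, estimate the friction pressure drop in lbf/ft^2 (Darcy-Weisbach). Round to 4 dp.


v_fps = 660/60 = 11.0 ft/s
dp = 0.0275*(129/0.69)*0.075*11.0^2/(2*32.174) = 0.7251 lbf/ft^2

0.7251 lbf/ft^2


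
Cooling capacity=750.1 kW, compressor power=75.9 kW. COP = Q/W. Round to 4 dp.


COP = 750.1 / 75.9 = 9.8827

9.8827


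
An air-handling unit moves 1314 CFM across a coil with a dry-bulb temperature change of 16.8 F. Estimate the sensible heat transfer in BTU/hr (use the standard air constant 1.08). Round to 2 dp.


Q = 1.08 * 1314 * 16.8 = 23841.22 BTU/hr

23841.22 BTU/hr


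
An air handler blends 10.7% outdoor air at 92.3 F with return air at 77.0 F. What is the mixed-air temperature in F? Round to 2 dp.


T_mix = 77.0 + (10.7/100)*(92.3-77.0) = 78.64 F

78.64 F


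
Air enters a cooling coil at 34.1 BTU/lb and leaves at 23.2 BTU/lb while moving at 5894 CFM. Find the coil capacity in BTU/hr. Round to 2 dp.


Q = 4.5 * 5894 * (34.1 - 23.2) = 289100.70 BTU/hr

289100.70 BTU/hr


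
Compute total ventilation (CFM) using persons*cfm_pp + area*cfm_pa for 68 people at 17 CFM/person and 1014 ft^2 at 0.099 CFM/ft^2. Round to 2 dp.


Total = 68*17 + 1014*0.099 = 1256.39 CFM

1256.39 CFM


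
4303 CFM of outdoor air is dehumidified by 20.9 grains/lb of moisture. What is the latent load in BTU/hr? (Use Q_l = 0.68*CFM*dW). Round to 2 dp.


Q = 0.68 * 4303 * 20.9 = 61154.24 BTU/hr

61154.24 BTU/hr


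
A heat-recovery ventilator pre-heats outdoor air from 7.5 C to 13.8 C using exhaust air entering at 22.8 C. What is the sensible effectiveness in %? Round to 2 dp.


eff = (13.8-7.5)/(22.8-7.5)*100 = 41.18 %

41.18 %


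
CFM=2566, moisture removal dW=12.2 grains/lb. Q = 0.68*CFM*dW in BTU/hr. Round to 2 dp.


Q = 0.68 * 2566 * 12.2 = 21287.54 BTU/hr

21287.54 BTU/hr


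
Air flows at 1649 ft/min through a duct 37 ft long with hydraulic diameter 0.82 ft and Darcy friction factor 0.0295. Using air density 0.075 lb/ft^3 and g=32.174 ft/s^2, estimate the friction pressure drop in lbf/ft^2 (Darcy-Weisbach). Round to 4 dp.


v_fps = 1649/60 = 27.4833 ft/s
dp = 0.0295*(37/0.82)*0.075*27.4833^2/(2*32.174) = 1.1719 lbf/ft^2

1.1719 lbf/ft^2


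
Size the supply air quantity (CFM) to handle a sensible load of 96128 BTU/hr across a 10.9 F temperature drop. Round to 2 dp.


CFM = 96128 / (1.08 * 10.9) = 8165.82

8165.82 CFM


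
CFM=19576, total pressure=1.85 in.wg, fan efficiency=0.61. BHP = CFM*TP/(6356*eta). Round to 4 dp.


BHP = 19576 * 1.85 / (6356 * 0.61) = 9.3408 hp

9.3408 hp


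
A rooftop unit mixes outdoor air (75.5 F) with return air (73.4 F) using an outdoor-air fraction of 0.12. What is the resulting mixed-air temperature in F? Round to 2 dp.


T_mix = 0.12*75.5 + 0.88*73.4 = 73.65 F

73.65 F


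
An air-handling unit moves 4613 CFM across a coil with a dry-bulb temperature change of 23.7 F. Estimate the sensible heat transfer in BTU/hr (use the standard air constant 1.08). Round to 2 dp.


Q = 1.08 * 4613 * 23.7 = 118074.35 BTU/hr

118074.35 BTU/hr


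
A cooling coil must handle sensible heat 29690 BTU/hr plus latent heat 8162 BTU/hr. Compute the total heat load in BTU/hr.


Qt = 29690 + 8162 = 37852 BTU/hr

37852 BTU/hr


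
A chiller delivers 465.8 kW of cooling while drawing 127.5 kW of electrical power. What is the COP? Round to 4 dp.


COP = 465.8 / 127.5 = 3.6533

3.6533


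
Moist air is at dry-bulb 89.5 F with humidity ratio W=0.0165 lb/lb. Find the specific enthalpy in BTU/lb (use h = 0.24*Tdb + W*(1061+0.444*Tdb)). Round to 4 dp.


h = 0.24*89.5 + 0.0165*(1061+0.444*89.5) = 39.6422 BTU/lb

39.6422 BTU/lb


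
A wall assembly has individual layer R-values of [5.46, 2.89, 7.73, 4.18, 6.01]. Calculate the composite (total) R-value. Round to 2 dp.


R_total = 5.46 + 2.89 + 7.73 + 4.18 + 6.01 = 26.27

26.27


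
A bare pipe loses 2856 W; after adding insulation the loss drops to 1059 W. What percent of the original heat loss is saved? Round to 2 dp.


Savings = ((2856-1059)/2856)*100 = 62.92 %

62.92 %


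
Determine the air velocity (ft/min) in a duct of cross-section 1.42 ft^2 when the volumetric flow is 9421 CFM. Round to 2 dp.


V = 9421 / 1.42 = 6634.51 ft/min

6634.51 ft/min


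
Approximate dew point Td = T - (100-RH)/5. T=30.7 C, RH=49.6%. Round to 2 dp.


Td = 30.7 - (100-49.6)/5 = 20.62 C

20.62 C


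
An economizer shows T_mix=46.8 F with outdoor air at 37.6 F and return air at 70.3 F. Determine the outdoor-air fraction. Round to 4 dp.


frac = (46.8 - 70.3) / (37.6 - 70.3) = 0.7187

0.7187


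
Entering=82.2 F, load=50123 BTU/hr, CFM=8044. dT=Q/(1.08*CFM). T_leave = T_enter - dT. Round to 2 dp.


dT = 50123/(1.08*8044) = 5.7695
T_leave = 82.2 - 5.7695 = 76.43 F

76.43 F


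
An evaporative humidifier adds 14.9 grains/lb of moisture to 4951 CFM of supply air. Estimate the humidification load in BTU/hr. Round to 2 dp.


Q = 0.68 * 4951 * 14.9 = 50163.53 BTU/hr

50163.53 BTU/hr


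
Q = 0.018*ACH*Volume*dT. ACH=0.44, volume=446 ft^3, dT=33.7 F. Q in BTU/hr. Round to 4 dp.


Q = 0.018 * 0.44 * 446 * 33.7 = 119.0392 BTU/hr

119.0392 BTU/hr


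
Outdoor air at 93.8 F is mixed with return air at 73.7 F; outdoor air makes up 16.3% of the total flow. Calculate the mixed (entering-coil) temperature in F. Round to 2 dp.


T_mix = 73.7 + (16.3/100)*(93.8-73.7) = 76.98 F

76.98 F


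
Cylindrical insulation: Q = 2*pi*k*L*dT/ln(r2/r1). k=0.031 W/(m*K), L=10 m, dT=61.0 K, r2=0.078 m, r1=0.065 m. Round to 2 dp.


Q = 2*pi*0.031*10*61.0/ln(0.078/0.065) = 651.68 W

651.68 W


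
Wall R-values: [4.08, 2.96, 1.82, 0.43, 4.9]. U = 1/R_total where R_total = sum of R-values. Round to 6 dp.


R_total = 4.08 + 2.96 + 1.82 + 0.43 + 4.9 = 14.19
U = 1/14.19 = 0.070472

0.070472


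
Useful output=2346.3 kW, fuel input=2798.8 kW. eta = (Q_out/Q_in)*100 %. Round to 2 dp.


eta = (2346.3/2798.8)*100 = 83.83 %

83.83 %


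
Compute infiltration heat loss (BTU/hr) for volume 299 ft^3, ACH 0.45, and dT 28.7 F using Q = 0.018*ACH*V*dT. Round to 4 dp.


Q = 0.018 * 0.45 * 299 * 28.7 = 69.5085 BTU/hr

69.5085 BTU/hr


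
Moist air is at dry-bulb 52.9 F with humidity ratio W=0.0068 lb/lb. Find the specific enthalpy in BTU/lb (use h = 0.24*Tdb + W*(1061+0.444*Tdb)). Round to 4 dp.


h = 0.24*52.9 + 0.0068*(1061+0.444*52.9) = 20.0705 BTU/lb

20.0705 BTU/lb


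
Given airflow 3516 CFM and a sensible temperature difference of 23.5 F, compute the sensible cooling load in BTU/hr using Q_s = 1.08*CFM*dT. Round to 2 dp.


Q = 1.08 * 3516 * 23.5 = 89236.08 BTU/hr

89236.08 BTU/hr


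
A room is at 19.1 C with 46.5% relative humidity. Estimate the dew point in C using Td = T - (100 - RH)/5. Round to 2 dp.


Td = 19.1 - (100-46.5)/5 = 8.40 C

8.40 C


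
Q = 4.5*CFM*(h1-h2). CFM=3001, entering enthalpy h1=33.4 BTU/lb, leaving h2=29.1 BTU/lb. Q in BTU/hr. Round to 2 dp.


Q = 4.5 * 3001 * (33.4 - 29.1) = 58069.35 BTU/hr

58069.35 BTU/hr


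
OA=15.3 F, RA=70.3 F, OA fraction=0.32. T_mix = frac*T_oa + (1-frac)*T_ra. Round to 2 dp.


T_mix = 0.32*15.3 + 0.68*70.3 = 52.70 F

52.70 F


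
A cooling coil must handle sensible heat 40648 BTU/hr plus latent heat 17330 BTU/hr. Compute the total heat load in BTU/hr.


Qt = 40648 + 17330 = 57978 BTU/hr

57978 BTU/hr


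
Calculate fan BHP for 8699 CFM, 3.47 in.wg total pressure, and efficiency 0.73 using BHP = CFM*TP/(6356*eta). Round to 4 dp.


BHP = 8699 * 3.47 / (6356 * 0.73) = 6.5057 hp

6.5057 hp


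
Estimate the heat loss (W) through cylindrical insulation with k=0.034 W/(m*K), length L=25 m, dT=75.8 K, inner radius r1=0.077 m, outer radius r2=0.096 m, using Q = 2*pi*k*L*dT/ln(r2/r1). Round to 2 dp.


Q = 2*pi*0.034*25*75.8/ln(0.096/0.077) = 1835.59 W

1835.59 W


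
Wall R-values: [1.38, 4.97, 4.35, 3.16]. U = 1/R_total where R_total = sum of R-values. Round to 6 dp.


R_total = 1.38 + 4.97 + 4.35 + 3.16 = 13.86
U = 1/13.86 = 0.072150

0.072150
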